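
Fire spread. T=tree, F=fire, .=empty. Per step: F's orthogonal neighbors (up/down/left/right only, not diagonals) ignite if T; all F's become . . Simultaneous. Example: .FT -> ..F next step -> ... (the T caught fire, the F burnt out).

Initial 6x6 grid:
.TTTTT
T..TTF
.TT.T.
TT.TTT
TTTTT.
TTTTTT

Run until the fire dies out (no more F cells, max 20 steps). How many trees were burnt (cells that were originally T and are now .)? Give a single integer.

Step 1: +2 fires, +1 burnt (F count now 2)
Step 2: +3 fires, +2 burnt (F count now 3)
Step 3: +2 fires, +3 burnt (F count now 2)
Step 4: +4 fires, +2 burnt (F count now 4)
Step 5: +3 fires, +4 burnt (F count now 3)
Step 6: +3 fires, +3 burnt (F count now 3)
Step 7: +2 fires, +3 burnt (F count now 2)
Step 8: +3 fires, +2 burnt (F count now 3)
Step 9: +3 fires, +3 burnt (F count now 3)
Step 10: +1 fires, +3 burnt (F count now 1)
Step 11: +0 fires, +1 burnt (F count now 0)
Fire out after step 11
Initially T: 27, now '.': 35
Total burnt (originally-T cells now '.'): 26

Answer: 26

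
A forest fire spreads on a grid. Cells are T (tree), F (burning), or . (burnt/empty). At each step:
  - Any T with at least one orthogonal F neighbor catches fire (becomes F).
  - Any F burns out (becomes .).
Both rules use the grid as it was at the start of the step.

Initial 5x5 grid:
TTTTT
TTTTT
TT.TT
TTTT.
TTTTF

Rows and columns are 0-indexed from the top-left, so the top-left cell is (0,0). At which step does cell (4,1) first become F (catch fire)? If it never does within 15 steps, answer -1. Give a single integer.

Step 1: cell (4,1)='T' (+1 fires, +1 burnt)
Step 2: cell (4,1)='T' (+2 fires, +1 burnt)
Step 3: cell (4,1)='F' (+3 fires, +2 burnt)
  -> target ignites at step 3
Step 4: cell (4,1)='.' (+4 fires, +3 burnt)
Step 5: cell (4,1)='.' (+5 fires, +4 burnt)
Step 6: cell (4,1)='.' (+4 fires, +5 burnt)
Step 7: cell (4,1)='.' (+2 fires, +4 burnt)
Step 8: cell (4,1)='.' (+1 fires, +2 burnt)
Step 9: cell (4,1)='.' (+0 fires, +1 burnt)
  fire out at step 9

3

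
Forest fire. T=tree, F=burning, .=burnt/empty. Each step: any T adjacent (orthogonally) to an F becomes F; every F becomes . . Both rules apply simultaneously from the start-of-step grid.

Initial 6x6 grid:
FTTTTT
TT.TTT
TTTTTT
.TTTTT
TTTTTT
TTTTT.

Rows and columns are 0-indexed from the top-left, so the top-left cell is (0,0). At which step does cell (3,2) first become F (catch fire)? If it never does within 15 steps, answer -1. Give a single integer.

Step 1: cell (3,2)='T' (+2 fires, +1 burnt)
Step 2: cell (3,2)='T' (+3 fires, +2 burnt)
Step 3: cell (3,2)='T' (+2 fires, +3 burnt)
Step 4: cell (3,2)='T' (+4 fires, +2 burnt)
Step 5: cell (3,2)='F' (+5 fires, +4 burnt)
  -> target ignites at step 5
Step 6: cell (3,2)='.' (+6 fires, +5 burnt)
Step 7: cell (3,2)='.' (+5 fires, +6 burnt)
Step 8: cell (3,2)='.' (+3 fires, +5 burnt)
Step 9: cell (3,2)='.' (+2 fires, +3 burnt)
Step 10: cell (3,2)='.' (+0 fires, +2 burnt)
  fire out at step 10

5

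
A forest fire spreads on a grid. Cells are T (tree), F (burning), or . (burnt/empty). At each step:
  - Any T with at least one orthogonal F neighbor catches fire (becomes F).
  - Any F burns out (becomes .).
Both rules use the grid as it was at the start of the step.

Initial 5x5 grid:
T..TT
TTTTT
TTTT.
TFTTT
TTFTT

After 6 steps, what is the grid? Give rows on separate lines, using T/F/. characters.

Step 1: 5 trees catch fire, 2 burn out
  T..TT
  TTTTT
  TFTT.
  F.FTT
  TF.FT
Step 2: 6 trees catch fire, 5 burn out
  T..TT
  TFTTT
  F.FT.
  ...FT
  F...F
Step 3: 4 trees catch fire, 6 burn out
  T..TT
  F.FTT
  ...F.
  ....F
  .....
Step 4: 2 trees catch fire, 4 burn out
  F..TT
  ...FT
  .....
  .....
  .....
Step 5: 2 trees catch fire, 2 burn out
  ...FT
  ....F
  .....
  .....
  .....
Step 6: 1 trees catch fire, 2 burn out
  ....F
  .....
  .....
  .....
  .....

....F
.....
.....
.....
.....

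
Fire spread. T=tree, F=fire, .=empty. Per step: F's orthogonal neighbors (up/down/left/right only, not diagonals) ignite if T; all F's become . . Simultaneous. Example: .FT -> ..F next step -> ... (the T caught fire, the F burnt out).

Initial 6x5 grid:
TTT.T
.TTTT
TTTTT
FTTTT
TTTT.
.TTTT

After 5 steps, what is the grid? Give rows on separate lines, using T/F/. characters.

Step 1: 3 trees catch fire, 1 burn out
  TTT.T
  .TTTT
  FTTTT
  .FTTT
  FTTT.
  .TTTT
Step 2: 3 trees catch fire, 3 burn out
  TTT.T
  .TTTT
  .FTTT
  ..FTT
  .FTT.
  .TTTT
Step 3: 5 trees catch fire, 3 burn out
  TTT.T
  .FTTT
  ..FTT
  ...FT
  ..FT.
  .FTTT
Step 4: 6 trees catch fire, 5 burn out
  TFT.T
  ..FTT
  ...FT
  ....F
  ...F.
  ..FTT
Step 5: 5 trees catch fire, 6 burn out
  F.F.T
  ...FT
  ....F
  .....
  .....
  ...FT

F.F.T
...FT
....F
.....
.....
...FT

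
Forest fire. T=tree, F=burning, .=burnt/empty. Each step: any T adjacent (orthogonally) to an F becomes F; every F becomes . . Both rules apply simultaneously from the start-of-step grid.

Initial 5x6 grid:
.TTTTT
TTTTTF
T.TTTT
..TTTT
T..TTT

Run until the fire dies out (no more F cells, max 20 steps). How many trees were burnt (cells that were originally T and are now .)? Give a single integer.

Step 1: +3 fires, +1 burnt (F count now 3)
Step 2: +4 fires, +3 burnt (F count now 4)
Step 3: +5 fires, +4 burnt (F count now 5)
Step 4: +5 fires, +5 burnt (F count now 5)
Step 5: +4 fires, +5 burnt (F count now 4)
Step 6: +1 fires, +4 burnt (F count now 1)
Step 7: +0 fires, +1 burnt (F count now 0)
Fire out after step 7
Initially T: 23, now '.': 29
Total burnt (originally-T cells now '.'): 22

Answer: 22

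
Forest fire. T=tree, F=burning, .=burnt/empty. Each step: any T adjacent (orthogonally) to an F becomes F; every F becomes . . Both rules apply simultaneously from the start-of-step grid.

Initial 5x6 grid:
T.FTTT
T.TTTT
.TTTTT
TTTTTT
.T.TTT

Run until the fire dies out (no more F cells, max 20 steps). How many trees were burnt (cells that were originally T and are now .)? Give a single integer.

Answer: 22

Derivation:
Step 1: +2 fires, +1 burnt (F count now 2)
Step 2: +3 fires, +2 burnt (F count now 3)
Step 3: +5 fires, +3 burnt (F count now 5)
Step 4: +4 fires, +5 burnt (F count now 4)
Step 5: +5 fires, +4 burnt (F count now 5)
Step 6: +2 fires, +5 burnt (F count now 2)
Step 7: +1 fires, +2 burnt (F count now 1)
Step 8: +0 fires, +1 burnt (F count now 0)
Fire out after step 8
Initially T: 24, now '.': 28
Total burnt (originally-T cells now '.'): 22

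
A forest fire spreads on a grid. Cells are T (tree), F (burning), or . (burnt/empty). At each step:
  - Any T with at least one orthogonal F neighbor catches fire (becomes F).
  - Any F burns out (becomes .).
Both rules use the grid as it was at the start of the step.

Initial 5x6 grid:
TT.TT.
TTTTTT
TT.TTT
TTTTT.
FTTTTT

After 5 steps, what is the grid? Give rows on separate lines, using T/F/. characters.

Step 1: 2 trees catch fire, 1 burn out
  TT.TT.
  TTTTTT
  TT.TTT
  FTTTT.
  .FTTTT
Step 2: 3 trees catch fire, 2 burn out
  TT.TT.
  TTTTTT
  FT.TTT
  .FTTT.
  ..FTTT
Step 3: 4 trees catch fire, 3 burn out
  TT.TT.
  FTTTTT
  .F.TTT
  ..FTT.
  ...FTT
Step 4: 4 trees catch fire, 4 burn out
  FT.TT.
  .FTTTT
  ...TTT
  ...FT.
  ....FT
Step 5: 5 trees catch fire, 4 burn out
  .F.TT.
  ..FTTT
  ...FTT
  ....F.
  .....F

.F.TT.
..FTTT
...FTT
....F.
.....F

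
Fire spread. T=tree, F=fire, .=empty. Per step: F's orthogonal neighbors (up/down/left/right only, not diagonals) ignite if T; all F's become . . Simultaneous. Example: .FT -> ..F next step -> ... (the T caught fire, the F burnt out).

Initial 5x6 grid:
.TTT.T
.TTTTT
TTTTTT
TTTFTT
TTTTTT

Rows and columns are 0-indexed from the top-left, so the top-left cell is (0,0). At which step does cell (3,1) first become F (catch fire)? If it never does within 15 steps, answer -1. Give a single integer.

Step 1: cell (3,1)='T' (+4 fires, +1 burnt)
Step 2: cell (3,1)='F' (+7 fires, +4 burnt)
  -> target ignites at step 2
Step 3: cell (3,1)='.' (+8 fires, +7 burnt)
Step 4: cell (3,1)='.' (+5 fires, +8 burnt)
Step 5: cell (3,1)='.' (+2 fires, +5 burnt)
Step 6: cell (3,1)='.' (+0 fires, +2 burnt)
  fire out at step 6

2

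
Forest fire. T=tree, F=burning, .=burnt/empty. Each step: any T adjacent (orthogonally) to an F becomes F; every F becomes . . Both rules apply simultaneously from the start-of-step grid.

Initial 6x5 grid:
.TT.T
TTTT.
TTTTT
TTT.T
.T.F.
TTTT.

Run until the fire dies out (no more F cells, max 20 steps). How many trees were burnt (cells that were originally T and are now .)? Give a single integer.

Answer: 20

Derivation:
Step 1: +1 fires, +1 burnt (F count now 1)
Step 2: +1 fires, +1 burnt (F count now 1)
Step 3: +1 fires, +1 burnt (F count now 1)
Step 4: +2 fires, +1 burnt (F count now 2)
Step 5: +1 fires, +2 burnt (F count now 1)
Step 6: +3 fires, +1 burnt (F count now 3)
Step 7: +3 fires, +3 burnt (F count now 3)
Step 8: +4 fires, +3 burnt (F count now 4)
Step 9: +3 fires, +4 burnt (F count now 3)
Step 10: +1 fires, +3 burnt (F count now 1)
Step 11: +0 fires, +1 burnt (F count now 0)
Fire out after step 11
Initially T: 21, now '.': 29
Total burnt (originally-T cells now '.'): 20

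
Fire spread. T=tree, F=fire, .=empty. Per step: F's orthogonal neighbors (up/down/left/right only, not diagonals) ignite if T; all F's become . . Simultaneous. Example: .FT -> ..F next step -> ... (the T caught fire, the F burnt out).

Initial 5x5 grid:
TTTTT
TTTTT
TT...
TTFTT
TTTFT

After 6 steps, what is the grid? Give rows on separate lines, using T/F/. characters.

Step 1: 4 trees catch fire, 2 burn out
  TTTTT
  TTTTT
  TT...
  TF.FT
  TTF.F
Step 2: 4 trees catch fire, 4 burn out
  TTTTT
  TTTTT
  TF...
  F...F
  TF...
Step 3: 3 trees catch fire, 4 burn out
  TTTTT
  TFTTT
  F....
  .....
  F....
Step 4: 3 trees catch fire, 3 burn out
  TFTTT
  F.FTT
  .....
  .....
  .....
Step 5: 3 trees catch fire, 3 burn out
  F.FTT
  ...FT
  .....
  .....
  .....
Step 6: 2 trees catch fire, 3 burn out
  ...FT
  ....F
  .....
  .....
  .....

...FT
....F
.....
.....
.....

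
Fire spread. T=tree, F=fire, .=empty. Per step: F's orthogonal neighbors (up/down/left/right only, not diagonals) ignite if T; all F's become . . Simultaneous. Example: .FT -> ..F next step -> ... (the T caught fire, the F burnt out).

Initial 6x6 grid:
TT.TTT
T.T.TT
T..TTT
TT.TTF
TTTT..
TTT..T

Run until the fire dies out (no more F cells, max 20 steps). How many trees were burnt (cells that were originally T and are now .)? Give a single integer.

Answer: 23

Derivation:
Step 1: +2 fires, +1 burnt (F count now 2)
Step 2: +3 fires, +2 burnt (F count now 3)
Step 3: +4 fires, +3 burnt (F count now 4)
Step 4: +2 fires, +4 burnt (F count now 2)
Step 5: +3 fires, +2 burnt (F count now 3)
Step 6: +3 fires, +3 burnt (F count now 3)
Step 7: +2 fires, +3 burnt (F count now 2)
Step 8: +1 fires, +2 burnt (F count now 1)
Step 9: +1 fires, +1 burnt (F count now 1)
Step 10: +1 fires, +1 burnt (F count now 1)
Step 11: +1 fires, +1 burnt (F count now 1)
Step 12: +0 fires, +1 burnt (F count now 0)
Fire out after step 12
Initially T: 25, now '.': 34
Total burnt (originally-T cells now '.'): 23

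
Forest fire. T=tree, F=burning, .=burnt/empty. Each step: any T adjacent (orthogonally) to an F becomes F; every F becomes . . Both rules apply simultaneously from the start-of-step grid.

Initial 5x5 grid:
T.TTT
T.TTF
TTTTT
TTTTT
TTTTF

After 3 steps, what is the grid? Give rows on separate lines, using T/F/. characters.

Step 1: 5 trees catch fire, 2 burn out
  T.TTF
  T.TF.
  TTTTF
  TTTTF
  TTTF.
Step 2: 5 trees catch fire, 5 burn out
  T.TF.
  T.F..
  TTTF.
  TTTF.
  TTF..
Step 3: 4 trees catch fire, 5 burn out
  T.F..
  T....
  TTF..
  TTF..
  TF...

T.F..
T....
TTF..
TTF..
TF...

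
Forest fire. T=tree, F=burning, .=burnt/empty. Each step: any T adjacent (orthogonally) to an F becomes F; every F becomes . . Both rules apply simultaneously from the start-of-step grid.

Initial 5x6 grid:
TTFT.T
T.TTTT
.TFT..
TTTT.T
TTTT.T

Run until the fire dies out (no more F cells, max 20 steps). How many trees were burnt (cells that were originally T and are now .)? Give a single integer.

Step 1: +6 fires, +2 burnt (F count now 6)
Step 2: +5 fires, +6 burnt (F count now 5)
Step 3: +5 fires, +5 burnt (F count now 5)
Step 4: +2 fires, +5 burnt (F count now 2)
Step 5: +1 fires, +2 burnt (F count now 1)
Step 6: +0 fires, +1 burnt (F count now 0)
Fire out after step 6
Initially T: 21, now '.': 28
Total burnt (originally-T cells now '.'): 19

Answer: 19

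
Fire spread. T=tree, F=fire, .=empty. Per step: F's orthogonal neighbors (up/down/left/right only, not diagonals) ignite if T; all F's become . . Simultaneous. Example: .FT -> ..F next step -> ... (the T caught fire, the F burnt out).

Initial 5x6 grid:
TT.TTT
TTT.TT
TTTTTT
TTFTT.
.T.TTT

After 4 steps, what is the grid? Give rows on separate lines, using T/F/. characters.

Step 1: 3 trees catch fire, 1 burn out
  TT.TTT
  TTT.TT
  TTFTTT
  TF.FT.
  .T.TTT
Step 2: 7 trees catch fire, 3 burn out
  TT.TTT
  TTF.TT
  TF.FTT
  F...F.
  .F.FTT
Step 3: 4 trees catch fire, 7 burn out
  TT.TTT
  TF..TT
  F...FT
  ......
  ....FT
Step 4: 5 trees catch fire, 4 burn out
  TF.TTT
  F...FT
  .....F
  ......
  .....F

TF.TTT
F...FT
.....F
......
.....F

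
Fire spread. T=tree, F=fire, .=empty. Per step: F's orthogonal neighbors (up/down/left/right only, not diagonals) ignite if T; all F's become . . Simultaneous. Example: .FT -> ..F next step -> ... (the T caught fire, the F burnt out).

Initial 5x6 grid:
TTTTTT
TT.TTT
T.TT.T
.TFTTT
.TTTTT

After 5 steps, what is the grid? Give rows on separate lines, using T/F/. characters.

Step 1: 4 trees catch fire, 1 burn out
  TTTTTT
  TT.TTT
  T.FT.T
  .F.FTT
  .TFTTT
Step 2: 4 trees catch fire, 4 burn out
  TTTTTT
  TT.TTT
  T..F.T
  ....FT
  .F.FTT
Step 3: 3 trees catch fire, 4 burn out
  TTTTTT
  TT.FTT
  T....T
  .....F
  ....FT
Step 4: 4 trees catch fire, 3 burn out
  TTTFTT
  TT..FT
  T....F
  ......
  .....F
Step 5: 3 trees catch fire, 4 burn out
  TTF.FT
  TT...F
  T.....
  ......
  ......

TTF.FT
TT...F
T.....
......
......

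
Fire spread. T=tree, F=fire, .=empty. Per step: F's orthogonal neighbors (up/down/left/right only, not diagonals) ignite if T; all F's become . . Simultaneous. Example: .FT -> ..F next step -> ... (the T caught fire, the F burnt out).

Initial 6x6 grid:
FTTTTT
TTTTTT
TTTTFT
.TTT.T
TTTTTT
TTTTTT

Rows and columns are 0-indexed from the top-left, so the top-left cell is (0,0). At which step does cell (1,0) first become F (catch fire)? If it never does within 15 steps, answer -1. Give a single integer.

Step 1: cell (1,0)='F' (+5 fires, +2 burnt)
  -> target ignites at step 1
Step 2: cell (1,0)='.' (+9 fires, +5 burnt)
Step 3: cell (1,0)='.' (+7 fires, +9 burnt)
Step 4: cell (1,0)='.' (+5 fires, +7 burnt)
Step 5: cell (1,0)='.' (+3 fires, +5 burnt)
Step 6: cell (1,0)='.' (+2 fires, +3 burnt)
Step 7: cell (1,0)='.' (+1 fires, +2 burnt)
Step 8: cell (1,0)='.' (+0 fires, +1 burnt)
  fire out at step 8

1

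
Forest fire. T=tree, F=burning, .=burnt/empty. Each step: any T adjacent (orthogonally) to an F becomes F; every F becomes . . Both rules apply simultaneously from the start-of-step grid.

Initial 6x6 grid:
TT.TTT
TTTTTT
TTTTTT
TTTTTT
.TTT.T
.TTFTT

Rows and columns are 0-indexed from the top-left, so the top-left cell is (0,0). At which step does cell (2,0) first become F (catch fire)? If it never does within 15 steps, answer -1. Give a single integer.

Step 1: cell (2,0)='T' (+3 fires, +1 burnt)
Step 2: cell (2,0)='T' (+4 fires, +3 burnt)
Step 3: cell (2,0)='T' (+5 fires, +4 burnt)
Step 4: cell (2,0)='T' (+5 fires, +5 burnt)
Step 5: cell (2,0)='T' (+6 fires, +5 burnt)
Step 6: cell (2,0)='F' (+4 fires, +6 burnt)
  -> target ignites at step 6
Step 7: cell (2,0)='.' (+3 fires, +4 burnt)
Step 8: cell (2,0)='.' (+1 fires, +3 burnt)
Step 9: cell (2,0)='.' (+0 fires, +1 burnt)
  fire out at step 9

6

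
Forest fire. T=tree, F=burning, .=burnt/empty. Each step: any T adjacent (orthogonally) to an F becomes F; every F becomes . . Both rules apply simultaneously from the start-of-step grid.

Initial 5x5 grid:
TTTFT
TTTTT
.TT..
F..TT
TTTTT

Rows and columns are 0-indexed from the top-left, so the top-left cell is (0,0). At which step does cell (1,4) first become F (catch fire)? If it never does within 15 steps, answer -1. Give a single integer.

Step 1: cell (1,4)='T' (+4 fires, +2 burnt)
Step 2: cell (1,4)='F' (+4 fires, +4 burnt)
  -> target ignites at step 2
Step 3: cell (1,4)='.' (+4 fires, +4 burnt)
Step 4: cell (1,4)='.' (+3 fires, +4 burnt)
Step 5: cell (1,4)='.' (+2 fires, +3 burnt)
Step 6: cell (1,4)='.' (+1 fires, +2 burnt)
Step 7: cell (1,4)='.' (+0 fires, +1 burnt)
  fire out at step 7

2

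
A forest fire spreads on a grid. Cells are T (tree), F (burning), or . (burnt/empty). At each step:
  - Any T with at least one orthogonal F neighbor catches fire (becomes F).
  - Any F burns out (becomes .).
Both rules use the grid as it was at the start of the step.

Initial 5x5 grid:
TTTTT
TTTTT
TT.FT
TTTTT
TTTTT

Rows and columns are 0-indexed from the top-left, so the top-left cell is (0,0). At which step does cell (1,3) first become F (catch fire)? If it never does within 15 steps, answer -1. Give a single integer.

Step 1: cell (1,3)='F' (+3 fires, +1 burnt)
  -> target ignites at step 1
Step 2: cell (1,3)='.' (+6 fires, +3 burnt)
Step 3: cell (1,3)='.' (+6 fires, +6 burnt)
Step 4: cell (1,3)='.' (+5 fires, +6 burnt)
Step 5: cell (1,3)='.' (+3 fires, +5 burnt)
Step 6: cell (1,3)='.' (+0 fires, +3 burnt)
  fire out at step 6

1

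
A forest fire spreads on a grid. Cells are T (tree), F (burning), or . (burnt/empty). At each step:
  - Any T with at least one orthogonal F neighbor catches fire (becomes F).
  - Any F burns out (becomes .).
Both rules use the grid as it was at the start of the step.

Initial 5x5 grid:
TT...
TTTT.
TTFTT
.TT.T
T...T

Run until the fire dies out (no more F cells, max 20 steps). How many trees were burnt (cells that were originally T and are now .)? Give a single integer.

Step 1: +4 fires, +1 burnt (F count now 4)
Step 2: +5 fires, +4 burnt (F count now 5)
Step 3: +3 fires, +5 burnt (F count now 3)
Step 4: +2 fires, +3 burnt (F count now 2)
Step 5: +0 fires, +2 burnt (F count now 0)
Fire out after step 5
Initially T: 15, now '.': 24
Total burnt (originally-T cells now '.'): 14

Answer: 14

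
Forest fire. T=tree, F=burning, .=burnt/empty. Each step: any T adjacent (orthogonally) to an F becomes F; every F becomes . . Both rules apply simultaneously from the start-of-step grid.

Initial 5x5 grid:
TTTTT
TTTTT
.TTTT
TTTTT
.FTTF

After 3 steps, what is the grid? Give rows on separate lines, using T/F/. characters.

Step 1: 4 trees catch fire, 2 burn out
  TTTTT
  TTTTT
  .TTTT
  TFTTF
  ..FF.
Step 2: 5 trees catch fire, 4 burn out
  TTTTT
  TTTTT
  .FTTF
  F.FF.
  .....
Step 3: 4 trees catch fire, 5 burn out
  TTTTT
  TFTTF
  ..FF.
  .....
  .....

TTTTT
TFTTF
..FF.
.....
.....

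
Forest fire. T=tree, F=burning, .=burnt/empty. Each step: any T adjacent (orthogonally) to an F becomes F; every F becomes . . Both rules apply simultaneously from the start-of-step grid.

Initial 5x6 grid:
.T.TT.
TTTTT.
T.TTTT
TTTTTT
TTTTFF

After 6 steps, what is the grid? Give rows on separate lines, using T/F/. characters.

Step 1: 3 trees catch fire, 2 burn out
  .T.TT.
  TTTTT.
  T.TTTT
  TTTTFF
  TTTF..
Step 2: 4 trees catch fire, 3 burn out
  .T.TT.
  TTTTT.
  T.TTFF
  TTTF..
  TTF...
Step 3: 4 trees catch fire, 4 burn out
  .T.TT.
  TTTTF.
  T.TF..
  TTF...
  TF....
Step 4: 5 trees catch fire, 4 burn out
  .T.TF.
  TTTF..
  T.F...
  TF....
  F.....
Step 5: 3 trees catch fire, 5 burn out
  .T.F..
  TTF...
  T.....
  F.....
  ......
Step 6: 2 trees catch fire, 3 burn out
  .T....
  TF....
  F.....
  ......
  ......

.T....
TF....
F.....
......
......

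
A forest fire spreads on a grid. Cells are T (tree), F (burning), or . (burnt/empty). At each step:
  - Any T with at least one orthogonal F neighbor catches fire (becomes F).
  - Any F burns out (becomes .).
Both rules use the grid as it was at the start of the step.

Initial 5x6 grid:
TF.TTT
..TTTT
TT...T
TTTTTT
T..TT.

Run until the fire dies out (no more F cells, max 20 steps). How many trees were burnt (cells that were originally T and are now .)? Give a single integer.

Answer: 1

Derivation:
Step 1: +1 fires, +1 burnt (F count now 1)
Step 2: +0 fires, +1 burnt (F count now 0)
Fire out after step 2
Initially T: 20, now '.': 11
Total burnt (originally-T cells now '.'): 1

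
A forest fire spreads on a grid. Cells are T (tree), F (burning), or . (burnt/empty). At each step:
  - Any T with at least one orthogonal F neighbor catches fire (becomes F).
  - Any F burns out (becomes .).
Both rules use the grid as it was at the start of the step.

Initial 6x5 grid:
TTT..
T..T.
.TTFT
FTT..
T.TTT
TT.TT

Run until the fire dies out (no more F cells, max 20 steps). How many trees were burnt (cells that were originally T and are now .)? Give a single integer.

Answer: 14

Derivation:
Step 1: +5 fires, +2 burnt (F count now 5)
Step 2: +3 fires, +5 burnt (F count now 3)
Step 3: +2 fires, +3 burnt (F count now 2)
Step 4: +1 fires, +2 burnt (F count now 1)
Step 5: +2 fires, +1 burnt (F count now 2)
Step 6: +1 fires, +2 burnt (F count now 1)
Step 7: +0 fires, +1 burnt (F count now 0)
Fire out after step 7
Initially T: 18, now '.': 26
Total burnt (originally-T cells now '.'): 14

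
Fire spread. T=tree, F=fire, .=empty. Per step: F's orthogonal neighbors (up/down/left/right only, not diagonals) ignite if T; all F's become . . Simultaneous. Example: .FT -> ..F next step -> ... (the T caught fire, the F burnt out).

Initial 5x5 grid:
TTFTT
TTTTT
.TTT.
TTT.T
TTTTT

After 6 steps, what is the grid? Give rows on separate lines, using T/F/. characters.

Step 1: 3 trees catch fire, 1 burn out
  TF.FT
  TTFTT
  .TTT.
  TTT.T
  TTTTT
Step 2: 5 trees catch fire, 3 burn out
  F...F
  TF.FT
  .TFT.
  TTT.T
  TTTTT
Step 3: 5 trees catch fire, 5 burn out
  .....
  F...F
  .F.F.
  TTF.T
  TTTTT
Step 4: 2 trees catch fire, 5 burn out
  .....
  .....
  .....
  TF..T
  TTFTT
Step 5: 3 trees catch fire, 2 burn out
  .....
  .....
  .....
  F...T
  TF.FT
Step 6: 2 trees catch fire, 3 burn out
  .....
  .....
  .....
  ....T
  F...F

.....
.....
.....
....T
F...F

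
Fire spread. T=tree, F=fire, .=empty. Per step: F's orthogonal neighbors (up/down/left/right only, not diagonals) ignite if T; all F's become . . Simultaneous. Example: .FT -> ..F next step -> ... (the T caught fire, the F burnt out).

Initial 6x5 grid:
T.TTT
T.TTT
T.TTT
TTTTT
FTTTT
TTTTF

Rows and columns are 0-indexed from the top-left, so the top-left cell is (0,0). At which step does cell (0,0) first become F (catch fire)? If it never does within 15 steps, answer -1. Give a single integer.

Step 1: cell (0,0)='T' (+5 fires, +2 burnt)
Step 2: cell (0,0)='T' (+7 fires, +5 burnt)
Step 3: cell (0,0)='T' (+4 fires, +7 burnt)
Step 4: cell (0,0)='F' (+4 fires, +4 burnt)
  -> target ignites at step 4
Step 5: cell (0,0)='.' (+3 fires, +4 burnt)
Step 6: cell (0,0)='.' (+2 fires, +3 burnt)
Step 7: cell (0,0)='.' (+0 fires, +2 burnt)
  fire out at step 7

4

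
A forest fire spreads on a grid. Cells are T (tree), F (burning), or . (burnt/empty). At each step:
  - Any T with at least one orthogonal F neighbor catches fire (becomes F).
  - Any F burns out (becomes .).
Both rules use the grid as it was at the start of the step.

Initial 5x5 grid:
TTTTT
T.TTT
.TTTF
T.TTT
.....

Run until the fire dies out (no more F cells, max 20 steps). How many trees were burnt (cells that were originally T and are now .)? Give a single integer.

Step 1: +3 fires, +1 burnt (F count now 3)
Step 2: +4 fires, +3 burnt (F count now 4)
Step 3: +4 fires, +4 burnt (F count now 4)
Step 4: +1 fires, +4 burnt (F count now 1)
Step 5: +1 fires, +1 burnt (F count now 1)
Step 6: +1 fires, +1 burnt (F count now 1)
Step 7: +1 fires, +1 burnt (F count now 1)
Step 8: +0 fires, +1 burnt (F count now 0)
Fire out after step 8
Initially T: 16, now '.': 24
Total burnt (originally-T cells now '.'): 15

Answer: 15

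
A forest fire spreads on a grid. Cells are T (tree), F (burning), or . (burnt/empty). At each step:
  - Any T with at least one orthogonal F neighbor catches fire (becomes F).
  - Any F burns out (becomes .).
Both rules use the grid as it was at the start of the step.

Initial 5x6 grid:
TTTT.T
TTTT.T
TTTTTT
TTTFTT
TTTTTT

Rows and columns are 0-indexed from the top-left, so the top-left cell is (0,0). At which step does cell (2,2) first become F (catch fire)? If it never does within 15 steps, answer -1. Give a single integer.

Step 1: cell (2,2)='T' (+4 fires, +1 burnt)
Step 2: cell (2,2)='F' (+7 fires, +4 burnt)
  -> target ignites at step 2
Step 3: cell (2,2)='.' (+7 fires, +7 burnt)
Step 4: cell (2,2)='.' (+5 fires, +7 burnt)
Step 5: cell (2,2)='.' (+3 fires, +5 burnt)
Step 6: cell (2,2)='.' (+1 fires, +3 burnt)
Step 7: cell (2,2)='.' (+0 fires, +1 burnt)
  fire out at step 7

2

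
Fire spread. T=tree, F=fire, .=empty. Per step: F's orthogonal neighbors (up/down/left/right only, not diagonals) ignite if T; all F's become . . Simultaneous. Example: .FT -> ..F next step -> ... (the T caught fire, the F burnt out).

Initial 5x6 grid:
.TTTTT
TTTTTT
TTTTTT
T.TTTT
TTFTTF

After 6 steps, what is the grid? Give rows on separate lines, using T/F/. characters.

Step 1: 5 trees catch fire, 2 burn out
  .TTTTT
  TTTTTT
  TTTTTT
  T.FTTF
  TF.FF.
Step 2: 5 trees catch fire, 5 burn out
  .TTTTT
  TTTTTT
  TTFTTF
  T..FF.
  F.....
Step 3: 6 trees catch fire, 5 burn out
  .TTTTT
  TTFTTF
  TF.FF.
  F.....
  ......
Step 4: 6 trees catch fire, 6 burn out
  .TFTTF
  TF.FF.
  F.....
  ......
  ......
Step 5: 4 trees catch fire, 6 burn out
  .F.FF.
  F.....
  ......
  ......
  ......
Step 6: 0 trees catch fire, 4 burn out
  ......
  ......
  ......
  ......
  ......

......
......
......
......
......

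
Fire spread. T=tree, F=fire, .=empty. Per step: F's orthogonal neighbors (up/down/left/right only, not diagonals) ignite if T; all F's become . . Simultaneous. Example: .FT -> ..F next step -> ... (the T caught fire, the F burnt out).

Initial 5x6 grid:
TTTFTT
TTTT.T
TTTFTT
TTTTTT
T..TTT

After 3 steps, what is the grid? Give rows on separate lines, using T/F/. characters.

Step 1: 6 trees catch fire, 2 burn out
  TTF.FT
  TTTF.T
  TTF.FT
  TTTFTT
  T..TTT
Step 2: 8 trees catch fire, 6 burn out
  TF...F
  TTF..T
  TF...F
  TTF.FT
  T..FTT
Step 3: 7 trees catch fire, 8 burn out
  F.....
  TF...F
  F.....
  TF...F
  T...FT

F.....
TF...F
F.....
TF...F
T...FT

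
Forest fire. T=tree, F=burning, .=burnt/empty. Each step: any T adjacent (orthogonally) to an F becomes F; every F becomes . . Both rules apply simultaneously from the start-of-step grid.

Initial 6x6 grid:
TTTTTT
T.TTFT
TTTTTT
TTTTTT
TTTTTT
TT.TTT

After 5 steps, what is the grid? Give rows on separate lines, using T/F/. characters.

Step 1: 4 trees catch fire, 1 burn out
  TTTTFT
  T.TF.F
  TTTTFT
  TTTTTT
  TTTTTT
  TT.TTT
Step 2: 6 trees catch fire, 4 burn out
  TTTF.F
  T.F...
  TTTF.F
  TTTTFT
  TTTTTT
  TT.TTT
Step 3: 5 trees catch fire, 6 burn out
  TTF...
  T.....
  TTF...
  TTTF.F
  TTTTFT
  TT.TTT
Step 4: 6 trees catch fire, 5 burn out
  TF....
  T.....
  TF....
  TTF...
  TTTF.F
  TT.TFT
Step 5: 6 trees catch fire, 6 burn out
  F.....
  T.....
  F.....
  TF....
  TTF...
  TT.F.F

F.....
T.....
F.....
TF....
TTF...
TT.F.F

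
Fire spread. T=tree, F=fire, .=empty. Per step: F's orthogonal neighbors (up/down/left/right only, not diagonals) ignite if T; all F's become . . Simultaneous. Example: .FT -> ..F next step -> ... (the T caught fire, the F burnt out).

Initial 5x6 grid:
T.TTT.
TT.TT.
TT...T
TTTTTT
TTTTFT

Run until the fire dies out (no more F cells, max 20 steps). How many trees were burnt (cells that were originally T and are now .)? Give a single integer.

Answer: 17

Derivation:
Step 1: +3 fires, +1 burnt (F count now 3)
Step 2: +3 fires, +3 burnt (F count now 3)
Step 3: +3 fires, +3 burnt (F count now 3)
Step 4: +2 fires, +3 burnt (F count now 2)
Step 5: +2 fires, +2 burnt (F count now 2)
Step 6: +2 fires, +2 burnt (F count now 2)
Step 7: +1 fires, +2 burnt (F count now 1)
Step 8: +1 fires, +1 burnt (F count now 1)
Step 9: +0 fires, +1 burnt (F count now 0)
Fire out after step 9
Initially T: 22, now '.': 25
Total burnt (originally-T cells now '.'): 17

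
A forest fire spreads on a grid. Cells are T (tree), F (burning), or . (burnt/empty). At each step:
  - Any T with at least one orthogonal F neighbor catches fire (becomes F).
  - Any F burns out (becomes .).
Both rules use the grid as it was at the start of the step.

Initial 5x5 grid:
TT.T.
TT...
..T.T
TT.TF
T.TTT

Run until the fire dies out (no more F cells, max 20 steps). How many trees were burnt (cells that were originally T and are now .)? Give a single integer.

Step 1: +3 fires, +1 burnt (F count now 3)
Step 2: +1 fires, +3 burnt (F count now 1)
Step 3: +1 fires, +1 burnt (F count now 1)
Step 4: +0 fires, +1 burnt (F count now 0)
Fire out after step 4
Initially T: 14, now '.': 16
Total burnt (originally-T cells now '.'): 5

Answer: 5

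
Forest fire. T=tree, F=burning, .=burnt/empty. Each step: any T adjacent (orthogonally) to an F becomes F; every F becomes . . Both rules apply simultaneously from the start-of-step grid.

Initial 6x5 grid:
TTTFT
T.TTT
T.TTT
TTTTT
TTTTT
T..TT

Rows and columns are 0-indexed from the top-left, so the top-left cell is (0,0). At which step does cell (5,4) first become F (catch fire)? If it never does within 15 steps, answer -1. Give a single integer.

Step 1: cell (5,4)='T' (+3 fires, +1 burnt)
Step 2: cell (5,4)='T' (+4 fires, +3 burnt)
Step 3: cell (5,4)='T' (+4 fires, +4 burnt)
Step 4: cell (5,4)='T' (+4 fires, +4 burnt)
Step 5: cell (5,4)='T' (+5 fires, +4 burnt)
Step 6: cell (5,4)='F' (+3 fires, +5 burnt)
  -> target ignites at step 6
Step 7: cell (5,4)='.' (+1 fires, +3 burnt)
Step 8: cell (5,4)='.' (+1 fires, +1 burnt)
Step 9: cell (5,4)='.' (+0 fires, +1 burnt)
  fire out at step 9

6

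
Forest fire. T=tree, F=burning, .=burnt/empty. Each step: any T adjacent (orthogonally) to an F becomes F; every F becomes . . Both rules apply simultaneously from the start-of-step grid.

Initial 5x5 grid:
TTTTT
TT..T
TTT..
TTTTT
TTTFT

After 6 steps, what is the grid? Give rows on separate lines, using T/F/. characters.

Step 1: 3 trees catch fire, 1 burn out
  TTTTT
  TT..T
  TTT..
  TTTFT
  TTF.F
Step 2: 3 trees catch fire, 3 burn out
  TTTTT
  TT..T
  TTT..
  TTF.F
  TF...
Step 3: 3 trees catch fire, 3 burn out
  TTTTT
  TT..T
  TTF..
  TF...
  F....
Step 4: 2 trees catch fire, 3 burn out
  TTTTT
  TT..T
  TF...
  F....
  .....
Step 5: 2 trees catch fire, 2 burn out
  TTTTT
  TF..T
  F....
  .....
  .....
Step 6: 2 trees catch fire, 2 burn out
  TFTTT
  F...T
  .....
  .....
  .....

TFTTT
F...T
.....
.....
.....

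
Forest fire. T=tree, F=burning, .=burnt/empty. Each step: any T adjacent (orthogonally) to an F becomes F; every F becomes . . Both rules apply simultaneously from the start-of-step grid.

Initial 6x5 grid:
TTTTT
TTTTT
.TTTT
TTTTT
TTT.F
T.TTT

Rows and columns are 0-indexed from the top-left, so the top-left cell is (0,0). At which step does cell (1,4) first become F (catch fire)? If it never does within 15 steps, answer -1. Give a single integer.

Step 1: cell (1,4)='T' (+2 fires, +1 burnt)
Step 2: cell (1,4)='T' (+3 fires, +2 burnt)
Step 3: cell (1,4)='F' (+4 fires, +3 burnt)
  -> target ignites at step 3
Step 4: cell (1,4)='.' (+5 fires, +4 burnt)
Step 5: cell (1,4)='.' (+5 fires, +5 burnt)
Step 6: cell (1,4)='.' (+3 fires, +5 burnt)
Step 7: cell (1,4)='.' (+3 fires, +3 burnt)
Step 8: cell (1,4)='.' (+1 fires, +3 burnt)
Step 9: cell (1,4)='.' (+0 fires, +1 burnt)
  fire out at step 9

3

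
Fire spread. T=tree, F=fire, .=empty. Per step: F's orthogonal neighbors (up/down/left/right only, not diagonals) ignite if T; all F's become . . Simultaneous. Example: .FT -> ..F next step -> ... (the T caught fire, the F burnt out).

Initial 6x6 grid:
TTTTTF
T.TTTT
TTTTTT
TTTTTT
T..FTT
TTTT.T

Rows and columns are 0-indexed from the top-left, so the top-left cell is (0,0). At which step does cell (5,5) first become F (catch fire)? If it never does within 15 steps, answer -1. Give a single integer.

Step 1: cell (5,5)='T' (+5 fires, +2 burnt)
Step 2: cell (5,5)='T' (+8 fires, +5 burnt)
Step 3: cell (5,5)='F' (+8 fires, +8 burnt)
  -> target ignites at step 3
Step 4: cell (5,5)='.' (+5 fires, +8 burnt)
Step 5: cell (5,5)='.' (+3 fires, +5 burnt)
Step 6: cell (5,5)='.' (+1 fires, +3 burnt)
Step 7: cell (5,5)='.' (+0 fires, +1 burnt)
  fire out at step 7

3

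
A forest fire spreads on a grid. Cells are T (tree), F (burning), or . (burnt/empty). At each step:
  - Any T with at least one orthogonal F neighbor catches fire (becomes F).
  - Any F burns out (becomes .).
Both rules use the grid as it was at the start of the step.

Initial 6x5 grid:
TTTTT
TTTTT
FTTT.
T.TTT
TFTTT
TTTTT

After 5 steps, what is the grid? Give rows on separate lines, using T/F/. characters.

Step 1: 6 trees catch fire, 2 burn out
  TTTTT
  FTTTT
  .FTT.
  F.TTT
  F.FTT
  TFTTT
Step 2: 7 trees catch fire, 6 burn out
  FTTTT
  .FTTT
  ..FT.
  ..FTT
  ...FT
  F.FTT
Step 3: 6 trees catch fire, 7 burn out
  .FTTT
  ..FTT
  ...F.
  ...FT
  ....F
  ...FT
Step 4: 4 trees catch fire, 6 burn out
  ..FTT
  ...FT
  .....
  ....F
  .....
  ....F
Step 5: 2 trees catch fire, 4 burn out
  ...FT
  ....F
  .....
  .....
  .....
  .....

...FT
....F
.....
.....
.....
.....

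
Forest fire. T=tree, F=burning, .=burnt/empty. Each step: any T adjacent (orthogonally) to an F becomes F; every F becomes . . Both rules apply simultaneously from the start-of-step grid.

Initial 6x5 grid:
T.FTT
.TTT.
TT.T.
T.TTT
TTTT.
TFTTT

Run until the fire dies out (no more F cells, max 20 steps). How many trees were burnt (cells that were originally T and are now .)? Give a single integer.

Step 1: +5 fires, +2 burnt (F count now 5)
Step 2: +6 fires, +5 burnt (F count now 6)
Step 3: +6 fires, +6 burnt (F count now 6)
Step 4: +2 fires, +6 burnt (F count now 2)
Step 5: +1 fires, +2 burnt (F count now 1)
Step 6: +0 fires, +1 burnt (F count now 0)
Fire out after step 6
Initially T: 21, now '.': 29
Total burnt (originally-T cells now '.'): 20

Answer: 20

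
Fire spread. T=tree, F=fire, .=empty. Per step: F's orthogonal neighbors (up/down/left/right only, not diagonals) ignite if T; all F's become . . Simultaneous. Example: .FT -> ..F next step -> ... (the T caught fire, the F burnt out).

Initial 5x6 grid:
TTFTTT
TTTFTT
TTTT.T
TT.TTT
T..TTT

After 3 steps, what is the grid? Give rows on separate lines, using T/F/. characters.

Step 1: 5 trees catch fire, 2 burn out
  TF.FTT
  TTF.FT
  TTTF.T
  TT.TTT
  T..TTT
Step 2: 6 trees catch fire, 5 burn out
  F...FT
  TF...F
  TTF..T
  TT.FTT
  T..TTT
Step 3: 6 trees catch fire, 6 burn out
  .....F
  F.....
  TF...F
  TT..FT
  T..FTT

.....F
F.....
TF...F
TT..FT
T..FTT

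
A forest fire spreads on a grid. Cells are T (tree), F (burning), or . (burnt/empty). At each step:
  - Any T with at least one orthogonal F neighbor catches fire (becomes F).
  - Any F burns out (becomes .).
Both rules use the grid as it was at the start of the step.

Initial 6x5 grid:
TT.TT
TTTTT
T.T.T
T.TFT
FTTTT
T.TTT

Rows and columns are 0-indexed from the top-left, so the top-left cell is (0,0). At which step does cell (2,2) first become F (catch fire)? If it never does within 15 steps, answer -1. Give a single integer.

Step 1: cell (2,2)='T' (+6 fires, +2 burnt)
Step 2: cell (2,2)='F' (+6 fires, +6 burnt)
  -> target ignites at step 2
Step 3: cell (2,2)='.' (+5 fires, +6 burnt)
Step 4: cell (2,2)='.' (+4 fires, +5 burnt)
Step 5: cell (2,2)='.' (+2 fires, +4 burnt)
Step 6: cell (2,2)='.' (+0 fires, +2 burnt)
  fire out at step 6

2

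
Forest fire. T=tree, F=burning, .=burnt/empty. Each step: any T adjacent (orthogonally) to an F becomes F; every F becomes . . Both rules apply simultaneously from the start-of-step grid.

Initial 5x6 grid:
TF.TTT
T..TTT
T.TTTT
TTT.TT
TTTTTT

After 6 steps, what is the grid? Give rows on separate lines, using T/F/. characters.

Step 1: 1 trees catch fire, 1 burn out
  F..TTT
  T..TTT
  T.TTTT
  TTT.TT
  TTTTTT
Step 2: 1 trees catch fire, 1 burn out
  ...TTT
  F..TTT
  T.TTTT
  TTT.TT
  TTTTTT
Step 3: 1 trees catch fire, 1 burn out
  ...TTT
  ...TTT
  F.TTTT
  TTT.TT
  TTTTTT
Step 4: 1 trees catch fire, 1 burn out
  ...TTT
  ...TTT
  ..TTTT
  FTT.TT
  TTTTTT
Step 5: 2 trees catch fire, 1 burn out
  ...TTT
  ...TTT
  ..TTTT
  .FT.TT
  FTTTTT
Step 6: 2 trees catch fire, 2 burn out
  ...TTT
  ...TTT
  ..TTTT
  ..F.TT
  .FTTTT

...TTT
...TTT
..TTTT
..F.TT
.FTTTT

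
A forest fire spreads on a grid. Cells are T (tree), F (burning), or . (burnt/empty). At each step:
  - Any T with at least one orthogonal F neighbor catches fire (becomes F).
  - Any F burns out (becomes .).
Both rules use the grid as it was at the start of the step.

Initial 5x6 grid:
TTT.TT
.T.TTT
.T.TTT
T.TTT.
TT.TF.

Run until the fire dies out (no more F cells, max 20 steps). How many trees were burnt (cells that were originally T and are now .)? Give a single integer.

Step 1: +2 fires, +1 burnt (F count now 2)
Step 2: +2 fires, +2 burnt (F count now 2)
Step 3: +4 fires, +2 burnt (F count now 4)
Step 4: +3 fires, +4 burnt (F count now 3)
Step 5: +1 fires, +3 burnt (F count now 1)
Step 6: +0 fires, +1 burnt (F count now 0)
Fire out after step 6
Initially T: 20, now '.': 22
Total burnt (originally-T cells now '.'): 12

Answer: 12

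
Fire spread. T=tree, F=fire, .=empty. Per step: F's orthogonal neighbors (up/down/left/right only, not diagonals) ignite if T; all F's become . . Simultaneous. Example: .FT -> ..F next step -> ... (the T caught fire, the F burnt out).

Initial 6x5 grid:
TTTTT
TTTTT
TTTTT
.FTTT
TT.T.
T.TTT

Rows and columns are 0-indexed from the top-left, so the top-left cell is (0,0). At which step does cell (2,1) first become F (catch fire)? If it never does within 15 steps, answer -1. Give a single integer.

Step 1: cell (2,1)='F' (+3 fires, +1 burnt)
  -> target ignites at step 1
Step 2: cell (2,1)='.' (+5 fires, +3 burnt)
Step 3: cell (2,1)='.' (+7 fires, +5 burnt)
Step 4: cell (2,1)='.' (+5 fires, +7 burnt)
Step 5: cell (2,1)='.' (+4 fires, +5 burnt)
Step 6: cell (2,1)='.' (+1 fires, +4 burnt)
Step 7: cell (2,1)='.' (+0 fires, +1 burnt)
  fire out at step 7

1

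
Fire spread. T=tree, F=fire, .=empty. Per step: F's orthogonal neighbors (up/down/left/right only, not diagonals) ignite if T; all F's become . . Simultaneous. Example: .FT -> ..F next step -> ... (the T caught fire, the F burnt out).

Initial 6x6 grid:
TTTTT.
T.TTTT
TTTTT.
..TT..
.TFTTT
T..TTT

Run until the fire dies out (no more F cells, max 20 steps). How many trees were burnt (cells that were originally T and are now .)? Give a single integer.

Answer: 24

Derivation:
Step 1: +3 fires, +1 burnt (F count now 3)
Step 2: +4 fires, +3 burnt (F count now 4)
Step 3: +5 fires, +4 burnt (F count now 5)
Step 4: +5 fires, +5 burnt (F count now 5)
Step 5: +4 fires, +5 burnt (F count now 4)
Step 6: +3 fires, +4 burnt (F count now 3)
Step 7: +0 fires, +3 burnt (F count now 0)
Fire out after step 7
Initially T: 25, now '.': 35
Total burnt (originally-T cells now '.'): 24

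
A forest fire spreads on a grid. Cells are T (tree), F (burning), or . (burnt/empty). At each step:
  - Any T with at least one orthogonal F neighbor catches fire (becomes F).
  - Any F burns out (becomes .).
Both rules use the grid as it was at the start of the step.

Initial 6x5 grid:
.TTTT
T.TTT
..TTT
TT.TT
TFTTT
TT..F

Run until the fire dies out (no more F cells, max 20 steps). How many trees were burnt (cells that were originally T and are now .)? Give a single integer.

Answer: 20

Derivation:
Step 1: +5 fires, +2 burnt (F count now 5)
Step 2: +4 fires, +5 burnt (F count now 4)
Step 3: +2 fires, +4 burnt (F count now 2)
Step 4: +2 fires, +2 burnt (F count now 2)
Step 5: +3 fires, +2 burnt (F count now 3)
Step 6: +2 fires, +3 burnt (F count now 2)
Step 7: +1 fires, +2 burnt (F count now 1)
Step 8: +1 fires, +1 burnt (F count now 1)
Step 9: +0 fires, +1 burnt (F count now 0)
Fire out after step 9
Initially T: 21, now '.': 29
Total burnt (originally-T cells now '.'): 20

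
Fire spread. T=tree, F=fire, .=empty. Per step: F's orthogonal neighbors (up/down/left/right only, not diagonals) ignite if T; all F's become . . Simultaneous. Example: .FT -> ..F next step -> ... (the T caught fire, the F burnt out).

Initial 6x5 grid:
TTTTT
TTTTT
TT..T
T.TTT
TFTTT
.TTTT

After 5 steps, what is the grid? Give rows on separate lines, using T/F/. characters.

Step 1: 3 trees catch fire, 1 burn out
  TTTTT
  TTTTT
  TT..T
  T.TTT
  F.FTT
  .FTTT
Step 2: 4 trees catch fire, 3 burn out
  TTTTT
  TTTTT
  TT..T
  F.FTT
  ...FT
  ..FTT
Step 3: 4 trees catch fire, 4 burn out
  TTTTT
  TTTTT
  FT..T
  ...FT
  ....F
  ...FT
Step 4: 4 trees catch fire, 4 burn out
  TTTTT
  FTTTT
  .F..T
  ....F
  .....
  ....F
Step 5: 3 trees catch fire, 4 burn out
  FTTTT
  .FTTT
  ....F
  .....
  .....
  .....

FTTTT
.FTTT
....F
.....
.....
.....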